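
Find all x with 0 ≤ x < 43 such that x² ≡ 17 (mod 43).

Since 43 ≡ 3 (mod 4), a square root of 17 is 17^((43+1)/4) = 17^11 mod 43.
Repeated squaring: 17^2≡31, 17^4≡15, 17^8≡10 (mod 43).
17^11 = 17^(8+2+1) ≡ 24 (mod 43).
Check: 24² = 576 ≡ 17 (mod 43). The two roots are 19 and 24.

19, 24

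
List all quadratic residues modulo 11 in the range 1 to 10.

1, 3, 4, 5, 9

Square k = 1,…,5 (k and 11−k give the same square):
1²=1, 2²=4, 3²=9, 4²≡5, 5²≡3 (mod 11).
So the quadratic residues mod 11 are {1, 3, 4, 5, 9}.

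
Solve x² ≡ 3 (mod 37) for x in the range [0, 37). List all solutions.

15, 22

37 ≡ 1 (mod 4), so we find a root by search.
Trying successive values, 15² = 225 ≡ 3 (mod 37). The other root is 37 − 15 = 22.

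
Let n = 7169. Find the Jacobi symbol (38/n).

1

Pull out 2: since 7169 ≡ 1 (mod 8), (2/7169) = +1.
Reciprocity: 19 ≡ 3 and 7169 ≡ 1 (mod 4), so (19/7169) = +(7169/19).
Reduce top mod 19: now compute (6/19).
Pull out 2: since 19 ≡ 3 (mod 8), (2/19) = -1.
Reciprocity: 3 ≡ 3 and 19 ≡ 3 (mod 4), so (3/19) = −(19/3).
Reduce top mod 3: now compute (1/3).
Reached (1/3) = 1. Collecting the sign flips along the way, the symbol is +1.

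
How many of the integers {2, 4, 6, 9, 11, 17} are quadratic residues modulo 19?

(2/19) = -1 → non-residue.
(4/19) = +1 → QR.
(6/19) = +1 → QR.
(9/19) = +1 → QR.
(11/19) = +1 → QR.
(17/19) = +1 → QR.
Total quadratic residues among the 6: 5.

5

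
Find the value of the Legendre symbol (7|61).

Reciprocity: 7 ≡ 3 and 61 ≡ 1 (mod 4), so (7/61) = +(61/7).
Reduce top mod 7: now compute (5/7).
Reciprocity: 5 ≡ 1 and 7 ≡ 3 (mod 4), so (5/7) = +(7/5).
Reduce top mod 5: now compute (2/5).
Pull out 2: since 5 ≡ 5 (mod 8), (2/5) = -1.
Reached (1/5) = 1. Collecting the sign flips along the way, the symbol is -1.

-1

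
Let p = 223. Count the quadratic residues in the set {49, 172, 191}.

(49/223) = +1 → QR.
(172/223) = +1 → QR.
(191/223) = -1 → non-residue.
Total quadratic residues among the 3: 2.

2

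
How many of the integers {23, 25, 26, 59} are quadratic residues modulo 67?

(23/67) = +1 → QR.
(25/67) = +1 → QR.
(26/67) = +1 → QR.
(59/67) = +1 → QR.
Total quadratic residues among the 4: 4.

4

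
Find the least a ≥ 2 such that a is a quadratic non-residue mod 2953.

5

(2/2953) = +1, so 2 is a residue.
(3/2953) = +1, so 3 is a residue.
(4/2953) = +1, so 4 is a residue.
(5/2953) = −1, so 5 is the smallest positive non-residue mod 2953.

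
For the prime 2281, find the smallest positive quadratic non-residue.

(2/2281) = +1, so 2 is a residue.
(3/2281) = +1, so 3 is a residue.
(4/2281) = +1, so 4 is a residue.
(5/2281) = +1, so 5 is a residue.
(6/2281) = +1, so 6 is a residue.
(7/2281) = −1, so 7 is the smallest positive non-residue mod 2281.

7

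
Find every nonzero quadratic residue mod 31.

1, 2, 4, 5, 7, 8, 9, 10, 14, 16, 18, 19, 20, 25, 28

Square k = 1,…,15 (k and 31−k give the same square):
1²=1, 2²=4, 3²=9, 4²=16, 5²=25, 6²≡5, 7²≡18, 8²≡2, 9²≡19, 10²≡7, 11²≡28, 12²≡20, 13²≡14, 14²≡10, 15²≡8 (mod 31).
So the quadratic residues mod 31 are {1, 2, 4, 5, 7, 8, 9, 10, 14, 16, 18, 19, 20, 25, 28}.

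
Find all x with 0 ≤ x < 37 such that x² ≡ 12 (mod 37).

37 ≡ 1 (mod 4), so we find a root by search.
Trying successive values, 7² = 49 ≡ 12 (mod 37). The other root is 37 − 7 = 30.

7, 30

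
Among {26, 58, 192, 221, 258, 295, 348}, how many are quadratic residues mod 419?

3

(26/419) = -1 → non-residue.
(58/419) = -1 → non-residue.
(192/419) = +1 → QR.
(221/419) = -1 → non-residue.
(258/419) = -1 → non-residue.
(295/419) = +1 → QR.
(348/419) = +1 → QR.
Total quadratic residues among the 7: 3.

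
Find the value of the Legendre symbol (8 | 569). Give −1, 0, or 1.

1

Euler's criterion: (8/569) ≡ 8^284 (mod 569).
8^2 ≡ 64 (mod 569)
8^4 ≡ 113 (mod 569)
8^8 ≡ 251 (mod 569)
8^16 ≡ 411 (mod 569)
8^32 ≡ 497 (mod 569)
8^64 ≡ 63 (mod 569)
8^128 ≡ 555 (mod 569)
8^256 ≡ 196 (mod 569)
8^284 = 8^(256+16+8+4) ≡ 1 (mod 569).
Result is 1, so (8/569) = 1.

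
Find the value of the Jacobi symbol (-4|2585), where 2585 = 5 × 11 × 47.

1

First reduce: -4 ≡ 2581 (mod 2585).
Reciprocity: 2581 ≡ 1 and 2585 ≡ 1 (mod 4), so (2581/2585) = +(2585/2581).
Reduce top mod 2581: now compute (4/2581).
Pull out 2^2: since 2581 ≡ 5 (mod 8), (2/2581) = -1, so (2/2581)^2 = +1.
Reached (1/2581) = 1. Collecting the sign flips along the way, the symbol is +1.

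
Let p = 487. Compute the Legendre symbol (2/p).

Pull out 2: since 487 ≡ 7 (mod 8), (2/487) = +1.
Reached (1/487) = 1. Collecting the sign flips along the way, the symbol is +1.

1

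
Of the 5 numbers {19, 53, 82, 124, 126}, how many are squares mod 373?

(19/373) = -1 → non-residue.
(53/373) = -1 → non-residue.
(82/373) = -1 → non-residue.
(124/373) = +1 → QR.
(126/373) = -1 → non-residue.
Total quadratic residues among the 5: 1.

1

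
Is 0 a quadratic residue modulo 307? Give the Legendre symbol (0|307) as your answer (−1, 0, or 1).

0

Top reduces to 0: gcd > 1, so the symbol is 0.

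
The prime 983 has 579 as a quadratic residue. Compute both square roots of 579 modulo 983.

Since 983 ≡ 3 (mod 4), a square root of 579 is 579^((983+1)/4) = 579^246 mod 983.
Repeated squaring: 579^2≡38, 579^4≡461, 579^8≡193, 579^16≡878, 579^32≡212, 579^64≡709, 579^128≡368 (mod 983).
579^246 = 579^(128+64+32+16+4+2) ≡ 223 (mod 983).
Check: 223² = 49729 ≡ 579 (mod 983). The two roots are 223 and 760.

223, 760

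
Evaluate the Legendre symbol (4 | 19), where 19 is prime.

1

Pull out 2^2: since 19 ≡ 3 (mod 8), (2/19) = -1, so (2/19)^2 = +1.
Reached (1/19) = 1. Collecting the sign flips along the way, the symbol is +1.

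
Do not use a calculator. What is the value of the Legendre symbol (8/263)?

1

Pull out 2^3: since 263 ≡ 7 (mod 8), (2/263) = +1, so (2/263)^3 = +1.
Reached (1/263) = 1. Collecting the sign flips along the way, the symbol is +1.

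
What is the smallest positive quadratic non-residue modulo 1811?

(2/1811) = −1, so 2 is the smallest positive non-residue mod 1811.

2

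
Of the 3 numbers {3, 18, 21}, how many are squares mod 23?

(3/23) = +1 → QR.
(18/23) = +1 → QR.
(21/23) = -1 → non-residue.
Total quadratic residues among the 3: 2.

2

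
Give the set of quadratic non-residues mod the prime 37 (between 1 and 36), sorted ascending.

Square k = 1,…,18 (k and 37−k give the same square):
1²=1, 2²=4, 3²=9, 4²=16, 5²=25, 6²=36, 7²≡12, 8²≡27, 9²≡7, 10²≡26, 11²≡10, 12²≡33, 13²≡21, 14²≡11, 15²≡3, 16²≡34, 17²≡30, 18²≡28 (mod 37).
The residues are {1, 3, 4, 7, 9, 10, 11, 12, 16, 21, 25, 26, 27, 28, 30, 33, 34, 36}; the non-residues are the remaining 18 nonzero classes.

2,5,6,8,13,14,15,17,18,19,20,22,23,24,29,31,32,35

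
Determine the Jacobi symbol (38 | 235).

1

Pull out 2: since 235 ≡ 3 (mod 8), (2/235) = -1.
Reciprocity: 19 ≡ 3 and 235 ≡ 3 (mod 4), so (19/235) = −(235/19).
Reduce top mod 19: now compute (7/19).
Reciprocity: 7 ≡ 3 and 19 ≡ 3 (mod 4), so (7/19) = −(19/7).
Reduce top mod 7: now compute (5/7).
Reciprocity: 5 ≡ 1 and 7 ≡ 3 (mod 4), so (5/7) = +(7/5).
Reduce top mod 5: now compute (2/5).
Pull out 2: since 5 ≡ 5 (mod 8), (2/5) = -1.
Reached (1/5) = 1. Collecting the sign flips along the way, the symbol is +1.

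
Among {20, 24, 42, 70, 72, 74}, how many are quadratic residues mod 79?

(20/79) = +1 → QR.
(24/79) = -1 → non-residue.
(42/79) = +1 → QR.
(70/79) = -1 → non-residue.
(72/79) = +1 → QR.
(74/79) = -1 → non-residue.
Total quadratic residues among the 6: 3.

3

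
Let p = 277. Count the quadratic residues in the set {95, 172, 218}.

(95/277) = -1 → non-residue.
(172/277) = -1 → non-residue.
(218/277) = +1 → QR.
Total quadratic residues among the 3: 1.

1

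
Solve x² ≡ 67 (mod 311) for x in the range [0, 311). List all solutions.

Since 311 ≡ 3 (mod 4), a square root of 67 is 67^((311+1)/4) = 67^78 mod 311.
Repeated squaring: 67^2≡135, 67^4≡187, 67^8≡137, 67^16≡109, 67^32≡63, 67^64≡237 (mod 311).
67^78 = 67^(64+8+4+2) ≡ 219 (mod 311).
Check: 219² = 47961 ≡ 67 (mod 311). The two roots are 92 and 219.

92, 219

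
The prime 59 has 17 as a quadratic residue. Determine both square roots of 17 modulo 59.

28, 31

Since 59 ≡ 3 (mod 4), a square root of 17 is 17^((59+1)/4) = 17^15 mod 59.
Repeated squaring: 17^2≡53, 17^4≡36, 17^8≡57 (mod 59).
17^15 = 17^(8+4+2+1) ≡ 28 (mod 59).
Check: 28² = 784 ≡ 17 (mod 59). The two roots are 28 and 31.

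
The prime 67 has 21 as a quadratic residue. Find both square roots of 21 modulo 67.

Since 67 ≡ 3 (mod 4), a square root of 21 is 21^((67+1)/4) = 21^17 mod 67.
Repeated squaring: 21^2≡39, 21^4≡47, 21^8≡65, 21^16≡4 (mod 67).
21^17 = 21^(16+1) ≡ 17 (mod 67).
Check: 17² = 289 ≡ 21 (mod 67). The two roots are 17 and 50.

17, 50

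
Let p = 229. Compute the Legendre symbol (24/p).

Euler's criterion: (24/229) ≡ 24^114 (mod 229).
24^2 ≡ 118 (mod 229)
24^4 ≡ 184 (mod 229)
24^8 ≡ 193 (mod 229)
24^16 ≡ 151 (mod 229)
24^32 ≡ 130 (mod 229)
24^64 ≡ 183 (mod 229)
24^114 = 24^(64+32+16+2) ≡ 228 (mod 229).
Result is 228 ≡ −1, so (24/229) = −1.

-1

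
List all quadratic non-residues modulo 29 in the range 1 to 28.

2 3 8 10 11 12 14 15 17 18 19 21 26 27

Square k = 1,…,14 (k and 29−k give the same square):
1²=1, 2²=4, 3²=9, 4²=16, 5²=25, 6²≡7, 7²≡20, 8²≡6, 9²≡23, 10²≡13, 11²≡5, 12²≡28, 13²≡24, 14²≡22 (mod 29).
The residues are {1, 4, 5, 6, 7, 9, 13, 16, 20, 22, 23, 24, 25, 28}; the non-residues are the remaining 14 nonzero classes.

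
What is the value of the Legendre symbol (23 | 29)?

1

Euler's criterion: (23/29) ≡ 23^14 (mod 29).
23^2 ≡ 7 (mod 29)
23^4 ≡ 20 (mod 29)
23^8 ≡ 23 (mod 29)
23^14 = 23^(8+4+2) ≡ 1 (mod 29).
Result is 1, so (23/29) = 1.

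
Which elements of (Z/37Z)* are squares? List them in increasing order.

Square k = 1,…,18 (k and 37−k give the same square):
1²=1, 2²=4, 3²=9, 4²=16, 5²=25, 6²=36, 7²≡12, 8²≡27, 9²≡7, 10²≡26, 11²≡10, 12²≡33, 13²≡21, 14²≡11, 15²≡3, 16²≡34, 17²≡30, 18²≡28 (mod 37).
So the quadratic residues mod 37 are {1, 3, 4, 7, 9, 10, 11, 12, 16, 21, 25, 26, 27, 28, 30, 33, 34, 36}.

1 3 4 7 9 10 11 12 16 21 25 26 27 28 30 33 34 36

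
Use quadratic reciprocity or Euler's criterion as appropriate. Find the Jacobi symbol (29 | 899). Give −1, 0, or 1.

Reciprocity: 29 ≡ 1 and 899 ≡ 3 (mod 4), so (29/899) = +(899/29).
Reduce top mod 29: now compute (0/29).
Top reduces to 0: gcd > 1, so the symbol is 0.

0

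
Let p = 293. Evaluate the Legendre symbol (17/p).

Euler's criterion: (17/293) ≡ 17^146 (mod 293).
17^2 ≡ 289 (mod 293)
17^4 ≡ 16 (mod 293)
17^8 ≡ 256 (mod 293)
17^16 ≡ 197 (mod 293)
17^32 ≡ 133 (mod 293)
17^64 ≡ 109 (mod 293)
17^128 ≡ 161 (mod 293)
17^146 = 17^(128+16+2) ≡ 1 (mod 293).
Result is 1, so (17/293) = 1.

1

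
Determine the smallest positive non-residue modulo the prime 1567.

(2/1567) = +1, so 2 is a residue.
(3/1567) = −1, so 3 is the smallest positive non-residue mod 1567.

3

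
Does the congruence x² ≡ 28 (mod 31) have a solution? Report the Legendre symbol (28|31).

Euler's criterion: (28/31) ≡ 28^15 (mod 31).
28^2 ≡ 9 (mod 31)
28^4 ≡ 19 (mod 31)
28^8 ≡ 20 (mod 31)
28^15 = 28^(8+4+2+1) ≡ 1 (mod 31).
Result is 1, so (28/31) = 1.

1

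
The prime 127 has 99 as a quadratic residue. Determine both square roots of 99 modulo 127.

Since 127 ≡ 3 (mod 4), a square root of 99 is 99^((127+1)/4) = 99^32 mod 127.
Repeated squaring: 99^2≡22, 99^4≡103, 99^8≡68, 99^16≡52, 99^32≡37 (mod 127).
99^32 = 99^(32) ≡ 37 (mod 127).
Check: 37² = 1369 ≡ 99 (mod 127). The two roots are 37 and 90.

37, 90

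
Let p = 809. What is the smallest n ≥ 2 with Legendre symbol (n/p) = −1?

(2/809) = +1, so 2 is a residue.
(3/809) = −1, so 3 is the smallest positive non-residue mod 809.

3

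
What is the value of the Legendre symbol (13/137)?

Reciprocity: 13 ≡ 1 and 137 ≡ 1 (mod 4), so (13/137) = +(137/13).
Reduce top mod 13: now compute (7/13).
Reciprocity: 7 ≡ 3 and 13 ≡ 1 (mod 4), so (7/13) = +(13/7).
Reduce top mod 7: now compute (6/7).
Pull out 2: since 7 ≡ 7 (mod 8), (2/7) = +1.
Reciprocity: 3 ≡ 3 and 7 ≡ 3 (mod 4), so (3/7) = −(7/3).
Reduce top mod 3: now compute (1/3).
Reached (1/3) = 1. Collecting the sign flips along the way, the symbol is -1.

-1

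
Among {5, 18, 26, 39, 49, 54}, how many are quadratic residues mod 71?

(5/71) = +1 → QR.
(18/71) = +1 → QR.
(26/71) = -1 → non-residue.
(39/71) = -1 → non-residue.
(49/71) = +1 → QR.
(54/71) = +1 → QR.
Total quadratic residues among the 6: 4.

4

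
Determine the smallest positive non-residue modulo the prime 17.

3

(2/17) = +1, so 2 is a residue.
(3/17) = −1, so 3 is the smallest positive non-residue mod 17.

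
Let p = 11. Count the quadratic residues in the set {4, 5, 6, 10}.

2

(4/11) = +1 → QR.
(5/11) = +1 → QR.
(6/11) = -1 → non-residue.
(10/11) = -1 → non-residue.
Total quadratic residues among the 4: 2.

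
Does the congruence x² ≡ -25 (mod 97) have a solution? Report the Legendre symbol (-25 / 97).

First reduce: -25 ≡ 72 (mod 97).
Pull out 2^3: since 97 ≡ 1 (mod 8), (2/97) = +1, so (2/97)^3 = +1.
Reciprocity: 9 ≡ 1 and 97 ≡ 1 (mod 4), so (9/97) = +(97/9).
Reduce top mod 9: now compute (7/9).
Reciprocity: 7 ≡ 3 and 9 ≡ 1 (mod 4), so (7/9) = +(9/7).
Reduce top mod 7: now compute (2/7).
Pull out 2: since 7 ≡ 7 (mod 8), (2/7) = +1.
Reached (1/7) = 1. Collecting the sign flips along the way, the symbol is +1.

1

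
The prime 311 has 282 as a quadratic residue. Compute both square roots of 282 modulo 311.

Since 311 ≡ 3 (mod 4), a square root of 282 is 282^((311+1)/4) = 282^78 mod 311.
Repeated squaring: 282^2≡219, 282^4≡67, 282^8≡135, 282^16≡187, 282^32≡137, 282^64≡109 (mod 311).
282^78 = 282^(64+8+4+2) ≡ 201 (mod 311).
Check: 201² = 40401 ≡ 282 (mod 311). The two roots are 110 and 201.

110, 201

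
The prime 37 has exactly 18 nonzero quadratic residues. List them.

Square k = 1,…,18 (k and 37−k give the same square):
1²=1, 2²=4, 3²=9, 4²=16, 5²=25, 6²=36, 7²≡12, 8²≡27, 9²≡7, 10²≡26, 11²≡10, 12²≡33, 13²≡21, 14²≡11, 15²≡3, 16²≡34, 17²≡30, 18²≡28 (mod 37).
So the quadratic residues mod 37 are {1, 3, 4, 7, 9, 10, 11, 12, 16, 21, 25, 26, 27, 28, 30, 33, 34, 36}.

1 3 4 7 9 10 11 12 16 21 25 26 27 28 30 33 34 36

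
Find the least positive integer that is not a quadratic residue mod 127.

3

(2/127) = +1, so 2 is a residue.
(3/127) = −1, so 3 is the smallest positive non-residue mod 127.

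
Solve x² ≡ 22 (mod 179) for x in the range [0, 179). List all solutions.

Since 179 ≡ 3 (mod 4), a square root of 22 is 22^((179+1)/4) = 22^45 mod 179.
Repeated squaring: 22^2≡126, 22^4≡124, 22^8≡161, 22^16≡145, 22^32≡82 (mod 179).
22^45 = 22^(32+8+4+1) ≡ 77 (mod 179).
Check: 77² = 5929 ≡ 22 (mod 179). The two roots are 77 and 102.

77, 102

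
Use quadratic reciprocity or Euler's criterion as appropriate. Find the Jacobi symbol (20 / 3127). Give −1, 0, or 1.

Pull out 2^2: since 3127 ≡ 7 (mod 8), (2/3127) = +1, so (2/3127)^2 = +1.
Reciprocity: 5 ≡ 1 and 3127 ≡ 3 (mod 4), so (5/3127) = +(3127/5).
Reduce top mod 5: now compute (2/5).
Pull out 2: since 5 ≡ 5 (mod 8), (2/5) = -1.
Reached (1/5) = 1. Collecting the sign flips along the way, the symbol is -1.

-1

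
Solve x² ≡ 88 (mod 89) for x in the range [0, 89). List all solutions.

34, 55

89 ≡ 1 (mod 4), so we find a root by search.
Trying successive values, 34² = 1156 ≡ 88 (mod 89). The other root is 89 − 34 = 55.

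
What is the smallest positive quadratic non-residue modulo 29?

(2/29) = −1, so 2 is the smallest positive non-residue mod 29.

2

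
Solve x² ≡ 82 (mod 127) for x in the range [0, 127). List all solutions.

Since 127 ≡ 3 (mod 4), a square root of 82 is 82^((127+1)/4) = 82^32 mod 127.
Repeated squaring: 82^2≡120, 82^4≡49, 82^8≡115, 82^16≡17, 82^32≡35 (mod 127).
82^32 = 82^(32) ≡ 35 (mod 127).
Check: 35² = 1225 ≡ 82 (mod 127). The two roots are 35 and 92.

35, 92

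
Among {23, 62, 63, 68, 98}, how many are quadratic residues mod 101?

2

(23/101) = +1 → QR.
(62/101) = -1 → non-residue.
(63/101) = -1 → non-residue.
(68/101) = +1 → QR.
(98/101) = -1 → non-residue.
Total quadratic residues among the 5: 2.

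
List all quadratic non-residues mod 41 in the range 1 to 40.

Square k = 1,…,20 (k and 41−k give the same square):
1²=1, 2²=4, 3²=9, 4²=16, 5²=25, 6²=36, 7²≡8, 8²≡23, 9²≡40, 10²≡18, 11²≡39, 12²≡21, 13²≡5, 14²≡32, 15²≡20, 16²≡10, 17²≡2, 18²≡37, 19²≡33, 20²≡31 (mod 41).
The residues are {1, 2, 4, 5, 8, 9, 10, 16, 18, 20, 21, 23, 25, 31, 32, 33, 36, 37, 39, 40}; the non-residues are the remaining 20 nonzero classes.

3, 6, 7, 11, 12, 13, 14, 15, 17, 19, 22, 24, 26, 27, 28, 29, 30, 34, 35, 38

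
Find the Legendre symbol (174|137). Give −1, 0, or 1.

1

First reduce: 174 ≡ 37 (mod 137).
Reciprocity: 37 ≡ 1 and 137 ≡ 1 (mod 4), so (37/137) = +(137/37).
Reduce top mod 37: now compute (26/37).
Pull out 2: since 37 ≡ 5 (mod 8), (2/37) = -1.
Reciprocity: 13 ≡ 1 and 37 ≡ 1 (mod 4), so (13/37) = +(37/13).
Reduce top mod 13: now compute (11/13).
Reciprocity: 11 ≡ 3 and 13 ≡ 1 (mod 4), so (11/13) = +(13/11).
Reduce top mod 11: now compute (2/11).
Pull out 2: since 11 ≡ 3 (mod 8), (2/11) = -1.
Reached (1/11) = 1. Collecting the sign flips along the way, the symbol is +1.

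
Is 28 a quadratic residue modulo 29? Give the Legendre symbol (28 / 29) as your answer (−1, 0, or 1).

Pull out 2^2: since 29 ≡ 5 (mod 8), (2/29) = -1, so (2/29)^2 = +1.
Reciprocity: 7 ≡ 3 and 29 ≡ 1 (mod 4), so (7/29) = +(29/7).
Reduce top mod 7: now compute (1/7).
Reached (1/7) = 1. Collecting the sign flips along the way, the symbol is +1.

1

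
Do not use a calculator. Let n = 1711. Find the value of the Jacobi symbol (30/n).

Pull out 2: since 1711 ≡ 7 (mod 8), (2/1711) = +1.
Reciprocity: 15 ≡ 3 and 1711 ≡ 3 (mod 4), so (15/1711) = −(1711/15).
Reduce top mod 15: now compute (1/15).
Reached (1/15) = 1. Collecting the sign flips along the way, the symbol is -1.

-1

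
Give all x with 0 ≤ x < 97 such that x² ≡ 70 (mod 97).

19, 78

97 ≡ 1 (mod 4), so we find a root by search.
Trying successive values, 19² = 361 ≡ 70 (mod 97). The other root is 97 − 19 = 78.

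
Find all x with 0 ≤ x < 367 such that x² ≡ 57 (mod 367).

77, 290

Since 367 ≡ 3 (mod 4), a square root of 57 is 57^((367+1)/4) = 57^92 mod 367.
Repeated squaring: 57^2≡313, 57^4≡347, 57^8≡33, 57^16≡355, 57^32≡144, 57^64≡184 (mod 367).
57^92 = 57^(64+16+8+4) ≡ 290 (mod 367).
Check: 290² = 84100 ≡ 57 (mod 367). The two roots are 77 and 290.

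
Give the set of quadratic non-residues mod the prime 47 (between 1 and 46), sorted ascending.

Square k = 1,…,23 (k and 47−k give the same square):
1²=1, 2²=4, 3²=9, 4²=16, 5²=25, 6²=36, 7²≡2, 8²≡17, 9²≡34, 10²≡6, 11²≡27, 12²≡3, 13²≡28, 14²≡8, 15²≡37, 16²≡21, 17²≡7, 18²≡42, 19²≡32, 20²≡24, 21²≡18, 22²≡14, 23²≡12 (mod 47).
The residues are {1, 2, 3, 4, 6, 7, 8, 9, 12, 14, 16, 17, 18, 21, 24, 25, 27, 28, 32, 34, 36, 37, 42}; the non-residues are the remaining 23 nonzero classes.

5, 10, 11, 13, 15, 19, 20, 22, 23, 26, 29, 30, 31, 33, 35, 38, 39, 40, 41, 43, 44, 45, 46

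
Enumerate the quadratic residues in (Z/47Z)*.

1,2,3,4,6,7,8,9,12,14,16,17,18,21,24,25,27,28,32,34,36,37,42

Square k = 1,…,23 (k and 47−k give the same square):
1²=1, 2²=4, 3²=9, 4²=16, 5²=25, 6²=36, 7²≡2, 8²≡17, 9²≡34, 10²≡6, 11²≡27, 12²≡3, 13²≡28, 14²≡8, 15²≡37, 16²≡21, 17²≡7, 18²≡42, 19²≡32, 20²≡24, 21²≡18, 22²≡14, 23²≡12 (mod 47).
So the quadratic residues mod 47 are {1, 2, 3, 4, 6, 7, 8, 9, 12, 14, 16, 17, 18, 21, 24, 25, 27, 28, 32, 34, 36, 37, 42}.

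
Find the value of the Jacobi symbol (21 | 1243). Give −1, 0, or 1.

Reciprocity: 21 ≡ 1 and 1243 ≡ 3 (mod 4), so (21/1243) = +(1243/21).
Reduce top mod 21: now compute (4/21).
Pull out 2^2: since 21 ≡ 5 (mod 8), (2/21) = -1, so (2/21)^2 = +1.
Reached (1/21) = 1. Collecting the sign flips along the way, the symbol is +1.

1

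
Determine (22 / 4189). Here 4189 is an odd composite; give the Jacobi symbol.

Pull out 2: since 4189 ≡ 5 (mod 8), (2/4189) = -1.
Reciprocity: 11 ≡ 3 and 4189 ≡ 1 (mod 4), so (11/4189) = +(4189/11).
Reduce top mod 11: now compute (9/11).
Reciprocity: 9 ≡ 1 and 11 ≡ 3 (mod 4), so (9/11) = +(11/9).
Reduce top mod 9: now compute (2/9).
Pull out 2: since 9 ≡ 1 (mod 8), (2/9) = +1.
Reached (1/9) = 1. Collecting the sign flips along the way, the symbol is -1.

-1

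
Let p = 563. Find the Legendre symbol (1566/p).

1

First reduce: 1566 ≡ 440 (mod 563).
Pull out 2^3: since 563 ≡ 3 (mod 8), (2/563) = -1, so (2/563)^3 = -1.
Reciprocity: 55 ≡ 3 and 563 ≡ 3 (mod 4), so (55/563) = −(563/55).
Reduce top mod 55: now compute (13/55).
Reciprocity: 13 ≡ 1 and 55 ≡ 3 (mod 4), so (13/55) = +(55/13).
Reduce top mod 13: now compute (3/13).
Reciprocity: 3 ≡ 3 and 13 ≡ 1 (mod 4), so (3/13) = +(13/3).
Reduce top mod 3: now compute (1/3).
Reached (1/3) = 1. Collecting the sign flips along the way, the symbol is +1.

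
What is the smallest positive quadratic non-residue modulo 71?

(2/71) = +1, so 2 is a residue.
(3/71) = +1, so 3 is a residue.
(4/71) = +1, so 4 is a residue.
(5/71) = +1, so 5 is a residue.
(6/71) = +1, so 6 is a residue.
(7/71) = −1, so 7 is the smallest positive non-residue mod 71.

7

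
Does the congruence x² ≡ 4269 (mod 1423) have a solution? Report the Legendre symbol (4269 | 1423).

First reduce: 4269 ≡ 0 (mod 1423).
Top reduces to 0: gcd > 1, so the symbol is 0.

0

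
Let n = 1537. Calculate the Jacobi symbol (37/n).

Reciprocity: 37 ≡ 1 and 1537 ≡ 1 (mod 4), so (37/1537) = +(1537/37).
Reduce top mod 37: now compute (20/37).
Pull out 2^2: since 37 ≡ 5 (mod 8), (2/37) = -1, so (2/37)^2 = +1.
Reciprocity: 5 ≡ 1 and 37 ≡ 1 (mod 4), so (5/37) = +(37/5).
Reduce top mod 5: now compute (2/5).
Pull out 2: since 5 ≡ 5 (mod 8), (2/5) = -1.
Reached (1/5) = 1. Collecting the sign flips along the way, the symbol is -1.

-1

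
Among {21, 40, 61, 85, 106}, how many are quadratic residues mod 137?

1

(21/137) = -1 → non-residue.
(40/137) = -1 → non-residue.
(61/137) = +1 → QR.
(85/137) = -1 → non-residue.
(106/137) = -1 → non-residue.
Total quadratic residues among the 5: 1.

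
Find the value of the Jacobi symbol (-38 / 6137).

First reduce: -38 ≡ 6099 (mod 6137).
Reciprocity: 6099 ≡ 3 and 6137 ≡ 1 (mod 4), so (6099/6137) = +(6137/6099).
Reduce top mod 6099: now compute (38/6099).
Pull out 2: since 6099 ≡ 3 (mod 8), (2/6099) = -1.
Reciprocity: 19 ≡ 3 and 6099 ≡ 3 (mod 4), so (19/6099) = −(6099/19).
Reduce top mod 19: now compute (0/19).
Top reduces to 0: gcd > 1, so the symbol is 0.

0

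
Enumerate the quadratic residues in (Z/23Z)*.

Square k = 1,…,11 (k and 23−k give the same square):
1²=1, 2²=4, 3²=9, 4²=16, 5²≡2, 6²≡13, 7²≡3, 8²≡18, 9²≡12, 10²≡8, 11²≡6 (mod 23).
So the quadratic residues mod 23 are {1, 2, 3, 4, 6, 8, 9, 12, 13, 16, 18}.

1, 2, 3, 4, 6, 8, 9, 12, 13, 16, 18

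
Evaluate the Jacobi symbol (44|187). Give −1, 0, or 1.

0

Pull out 2^2: since 187 ≡ 3 (mod 8), (2/187) = -1, so (2/187)^2 = +1.
Reciprocity: 11 ≡ 3 and 187 ≡ 3 (mod 4), so (11/187) = −(187/11).
Reduce top mod 11: now compute (0/11).
Top reduces to 0: gcd > 1, so the symbol is 0.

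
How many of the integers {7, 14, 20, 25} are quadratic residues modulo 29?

3

(7/29) = +1 → QR.
(14/29) = -1 → non-residue.
(20/29) = +1 → QR.
(25/29) = +1 → QR.
Total quadratic residues among the 4: 3.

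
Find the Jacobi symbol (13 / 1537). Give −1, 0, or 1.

1

Reciprocity: 13 ≡ 1 and 1537 ≡ 1 (mod 4), so (13/1537) = +(1537/13).
Reduce top mod 13: now compute (3/13).
Reciprocity: 3 ≡ 3 and 13 ≡ 1 (mod 4), so (3/13) = +(13/3).
Reduce top mod 3: now compute (1/3).
Reached (1/3) = 1. Collecting the sign flips along the way, the symbol is +1.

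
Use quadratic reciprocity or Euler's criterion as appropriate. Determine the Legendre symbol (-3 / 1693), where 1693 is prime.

1

First reduce: -3 ≡ 1690 (mod 1693).
Pull out 2: since 1693 ≡ 5 (mod 8), (2/1693) = -1.
Reciprocity: 845 ≡ 1 and 1693 ≡ 1 (mod 4), so (845/1693) = +(1693/845).
Reduce top mod 845: now compute (3/845).
Reciprocity: 3 ≡ 3 and 845 ≡ 1 (mod 4), so (3/845) = +(845/3).
Reduce top mod 3: now compute (2/3).
Pull out 2: since 3 ≡ 3 (mod 8), (2/3) = -1.
Reached (1/3) = 1. Collecting the sign flips along the way, the symbol is +1.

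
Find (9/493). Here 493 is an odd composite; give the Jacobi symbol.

Reciprocity: 9 ≡ 1 and 493 ≡ 1 (mod 4), so (9/493) = +(493/9).
Reduce top mod 9: now compute (7/9).
Reciprocity: 7 ≡ 3 and 9 ≡ 1 (mod 4), so (7/9) = +(9/7).
Reduce top mod 7: now compute (2/7).
Pull out 2: since 7 ≡ 7 (mod 8), (2/7) = +1.
Reached (1/7) = 1. Collecting the sign flips along the way, the symbol is +1.

1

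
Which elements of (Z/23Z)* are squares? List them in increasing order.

1,2,3,4,6,8,9,12,13,16,18

Square k = 1,…,11 (k and 23−k give the same square):
1²=1, 2²=4, 3²=9, 4²=16, 5²≡2, 6²≡13, 7²≡3, 8²≡18, 9²≡12, 10²≡8, 11²≡6 (mod 23).
So the quadratic residues mod 23 are {1, 2, 3, 4, 6, 8, 9, 12, 13, 16, 18}.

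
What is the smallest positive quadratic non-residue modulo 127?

(2/127) = +1, so 2 is a residue.
(3/127) = −1, so 3 is the smallest positive non-residue mod 127.

3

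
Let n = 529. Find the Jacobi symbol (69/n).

0

Reciprocity: 69 ≡ 1 and 529 ≡ 1 (mod 4), so (69/529) = +(529/69).
Reduce top mod 69: now compute (46/69).
Pull out 2: since 69 ≡ 5 (mod 8), (2/69) = -1.
Reciprocity: 23 ≡ 3 and 69 ≡ 1 (mod 4), so (23/69) = +(69/23).
Reduce top mod 23: now compute (0/23).
Top reduces to 0: gcd > 1, so the symbol is 0.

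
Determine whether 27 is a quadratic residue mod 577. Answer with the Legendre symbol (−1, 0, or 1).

1

Euler's criterion: (27/577) ≡ 27^288 (mod 577).
27^2 ≡ 152 (mod 577)
27^4 ≡ 24 (mod 577)
27^8 ≡ 576 (mod 577)
27^16 ≡ 1 (mod 577)
27^32 ≡ 1 (mod 577)
27^64 ≡ 1 (mod 577)
27^128 ≡ 1 (mod 577)
27^256 ≡ 1 (mod 577)
27^288 = 27^(256+32) ≡ 1 (mod 577).
Result is 1, so (27/577) = 1.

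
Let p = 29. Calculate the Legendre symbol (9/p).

Euler's criterion: (9/29) ≡ 9^14 (mod 29).
9^2 ≡ 23 (mod 29)
9^4 ≡ 7 (mod 29)
9^8 ≡ 20 (mod 29)
9^14 = 9^(8+4+2) ≡ 1 (mod 29).
Result is 1, so (9/29) = 1.

1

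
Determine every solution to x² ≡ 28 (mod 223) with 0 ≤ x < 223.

52, 171

Since 223 ≡ 3 (mod 4), a square root of 28 is 28^((223+1)/4) = 28^56 mod 223.
Repeated squaring: 28^2≡115, 28^4≡68, 28^8≡164, 28^16≡136, 28^32≡210 (mod 223).
28^56 = 28^(32+16+8) ≡ 171 (mod 223).
Check: 171² = 29241 ≡ 28 (mod 223). The two roots are 52 and 171.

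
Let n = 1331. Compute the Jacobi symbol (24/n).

Pull out 2^3: since 1331 ≡ 3 (mod 8), (2/1331) = -1, so (2/1331)^3 = -1.
Reciprocity: 3 ≡ 3 and 1331 ≡ 3 (mod 4), so (3/1331) = −(1331/3).
Reduce top mod 3: now compute (2/3).
Pull out 2: since 3 ≡ 3 (mod 8), (2/3) = -1.
Reached (1/3) = 1. Collecting the sign flips along the way, the symbol is -1.

-1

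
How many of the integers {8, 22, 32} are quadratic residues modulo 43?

(8/43) = -1 → non-residue.
(22/43) = -1 → non-residue.
(32/43) = -1 → non-residue.
Total quadratic residues among the 3: 0.

0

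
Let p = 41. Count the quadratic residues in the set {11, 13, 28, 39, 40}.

2

(11/41) = -1 → non-residue.
(13/41) = -1 → non-residue.
(28/41) = -1 → non-residue.
(39/41) = +1 → QR.
(40/41) = +1 → QR.
Total quadratic residues among the 5: 2.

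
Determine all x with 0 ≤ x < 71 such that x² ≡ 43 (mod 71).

16, 55

Since 71 ≡ 3 (mod 4), a square root of 43 is 43^((71+1)/4) = 43^18 mod 71.
Repeated squaring: 43^2≡3, 43^4≡9, 43^8≡10, 43^16≡29 (mod 71).
43^18 = 43^(16+2) ≡ 16 (mod 71).
Check: 16² = 256 ≡ 43 (mod 71). The two roots are 16 and 55.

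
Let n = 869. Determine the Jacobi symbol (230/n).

-1

Pull out 2: since 869 ≡ 5 (mod 8), (2/869) = -1.
Reciprocity: 115 ≡ 3 and 869 ≡ 1 (mod 4), so (115/869) = +(869/115).
Reduce top mod 115: now compute (64/115).
Pull out 2^6: since 115 ≡ 3 (mod 8), (2/115) = -1, so (2/115)^6 = +1.
Reached (1/115) = 1. Collecting the sign flips along the way, the symbol is -1.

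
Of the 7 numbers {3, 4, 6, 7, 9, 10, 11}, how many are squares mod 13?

(3/13) = +1 → QR.
(4/13) = +1 → QR.
(6/13) = -1 → non-residue.
(7/13) = -1 → non-residue.
(9/13) = +1 → QR.
(10/13) = +1 → QR.
(11/13) = -1 → non-residue.
Total quadratic residues among the 7: 4.

4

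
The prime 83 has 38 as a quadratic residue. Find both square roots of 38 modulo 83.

11, 72

Since 83 ≡ 3 (mod 4), a square root of 38 is 38^((83+1)/4) = 38^21 mod 83.
Repeated squaring: 38^2≡33, 38^4≡10, 38^8≡17, 38^16≡40 (mod 83).
38^21 = 38^(16+4+1) ≡ 11 (mod 83).
Check: 11² = 121 ≡ 38 (mod 83). The two roots are 11 and 72.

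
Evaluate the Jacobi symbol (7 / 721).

0

Reciprocity: 7 ≡ 3 and 721 ≡ 1 (mod 4), so (7/721) = +(721/7).
Reduce top mod 7: now compute (0/7).
Top reduces to 0: gcd > 1, so the symbol is 0.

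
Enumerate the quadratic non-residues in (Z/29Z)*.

Square k = 1,…,14 (k and 29−k give the same square):
1²=1, 2²=4, 3²=9, 4²=16, 5²=25, 6²≡7, 7²≡20, 8²≡6, 9²≡23, 10²≡13, 11²≡5, 12²≡28, 13²≡24, 14²≡22 (mod 29).
The residues are {1, 4, 5, 6, 7, 9, 13, 16, 20, 22, 23, 24, 25, 28}; the non-residues are the remaining 14 nonzero classes.

2,3,8,10,11,12,14,15,17,18,19,21,26,27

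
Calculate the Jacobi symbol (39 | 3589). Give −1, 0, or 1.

1

Reciprocity: 39 ≡ 3 and 3589 ≡ 1 (mod 4), so (39/3589) = +(3589/39).
Reduce top mod 39: now compute (1/39).
Reached (1/39) = 1. Collecting the sign flips along the way, the symbol is +1.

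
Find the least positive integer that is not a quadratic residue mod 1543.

3

(2/1543) = +1, so 2 is a residue.
(3/1543) = −1, so 3 is the smallest positive non-residue mod 1543.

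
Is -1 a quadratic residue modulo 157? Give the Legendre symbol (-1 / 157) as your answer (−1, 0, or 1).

1

Euler's criterion: (-1/157) ≡ 156^78 (mod 157).
156^2 ≡ 1 (mod 157)
156^4 ≡ 1 (mod 157)
156^8 ≡ 1 (mod 157)
156^16 ≡ 1 (mod 157)
156^32 ≡ 1 (mod 157)
156^64 ≡ 1 (mod 157)
156^78 = 156^(64+8+4+2) ≡ 1 (mod 157).
Result is 1, so (-1/157) = 1.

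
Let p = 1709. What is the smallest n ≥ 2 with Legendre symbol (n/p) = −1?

(2/1709) = −1, so 2 is the smallest positive non-residue mod 1709.

2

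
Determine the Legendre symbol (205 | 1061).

1

Reciprocity: 205 ≡ 1 and 1061 ≡ 1 (mod 4), so (205/1061) = +(1061/205).
Reduce top mod 205: now compute (36/205).
Pull out 2^2: since 205 ≡ 5 (mod 8), (2/205) = -1, so (2/205)^2 = +1.
Reciprocity: 9 ≡ 1 and 205 ≡ 1 (mod 4), so (9/205) = +(205/9).
Reduce top mod 9: now compute (7/9).
Reciprocity: 7 ≡ 3 and 9 ≡ 1 (mod 4), so (7/9) = +(9/7).
Reduce top mod 7: now compute (2/7).
Pull out 2: since 7 ≡ 7 (mod 8), (2/7) = +1.
Reached (1/7) = 1. Collecting the sign flips along the way, the symbol is +1.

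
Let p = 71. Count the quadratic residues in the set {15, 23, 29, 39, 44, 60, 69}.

(15/71) = +1 → QR.
(23/71) = -1 → non-residue.
(29/71) = +1 → QR.
(39/71) = -1 → non-residue.
(44/71) = -1 → non-residue.
(60/71) = +1 → QR.
(69/71) = -1 → non-residue.
Total quadratic residues among the 7: 3.

3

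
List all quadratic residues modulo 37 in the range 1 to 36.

Square k = 1,…,18 (k and 37−k give the same square):
1²=1, 2²=4, 3²=9, 4²=16, 5²=25, 6²=36, 7²≡12, 8²≡27, 9²≡7, 10²≡26, 11²≡10, 12²≡33, 13²≡21, 14²≡11, 15²≡3, 16²≡34, 17²≡30, 18²≡28 (mod 37).
So the quadratic residues mod 37 are {1, 3, 4, 7, 9, 10, 11, 12, 16, 21, 25, 26, 27, 28, 30, 33, 34, 36}.

1, 3, 4, 7, 9, 10, 11, 12, 16, 21, 25, 26, 27, 28, 30, 33, 34, 36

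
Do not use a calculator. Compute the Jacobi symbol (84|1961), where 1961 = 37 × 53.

-1

Pull out 2^2: since 1961 ≡ 1 (mod 8), (2/1961) = +1, so (2/1961)^2 = +1.
Reciprocity: 21 ≡ 1 and 1961 ≡ 1 (mod 4), so (21/1961) = +(1961/21).
Reduce top mod 21: now compute (8/21).
Pull out 2^3: since 21 ≡ 5 (mod 8), (2/21) = -1, so (2/21)^3 = -1.
Reached (1/21) = 1. Collecting the sign flips along the way, the symbol is -1.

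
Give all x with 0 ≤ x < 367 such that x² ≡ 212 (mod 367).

78, 289

Since 367 ≡ 3 (mod 4), a square root of 212 is 212^((367+1)/4) = 212^92 mod 367.
Repeated squaring: 212^2≡170, 212^4≡274, 212^8≡208, 212^16≡325, 212^32≡296, 212^64≡270 (mod 367).
212^92 = 212^(64+16+8+4) ≡ 289 (mod 367).
Check: 289² = 83521 ≡ 212 (mod 367). The two roots are 78 and 289.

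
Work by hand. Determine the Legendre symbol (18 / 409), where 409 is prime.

Pull out 2: since 409 ≡ 1 (mod 8), (2/409) = +1.
Reciprocity: 9 ≡ 1 and 409 ≡ 1 (mod 4), so (9/409) = +(409/9).
Reduce top mod 9: now compute (4/9).
Pull out 2^2: since 9 ≡ 1 (mod 8), (2/9) = +1, so (2/9)^2 = +1.
Reached (1/9) = 1. Collecting the sign flips along the way, the symbol is +1.

1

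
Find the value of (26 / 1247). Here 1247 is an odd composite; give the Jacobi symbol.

Pull out 2: since 1247 ≡ 7 (mod 8), (2/1247) = +1.
Reciprocity: 13 ≡ 1 and 1247 ≡ 3 (mod 4), so (13/1247) = +(1247/13).
Reduce top mod 13: now compute (12/13).
Pull out 2^2: since 13 ≡ 5 (mod 8), (2/13) = -1, so (2/13)^2 = +1.
Reciprocity: 3 ≡ 3 and 13 ≡ 1 (mod 4), so (3/13) = +(13/3).
Reduce top mod 3: now compute (1/3).
Reached (1/3) = 1. Collecting the sign flips along the way, the symbol is +1.

1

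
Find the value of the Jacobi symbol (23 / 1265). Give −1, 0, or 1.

Reciprocity: 23 ≡ 3 and 1265 ≡ 1 (mod 4), so (23/1265) = +(1265/23).
Reduce top mod 23: now compute (0/23).
Top reduces to 0: gcd > 1, so the symbol is 0.

0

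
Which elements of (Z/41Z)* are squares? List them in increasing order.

1,2,4,5,8,9,10,16,18,20,21,23,25,31,32,33,36,37,39,40

Square k = 1,…,20 (k and 41−k give the same square):
1²=1, 2²=4, 3²=9, 4²=16, 5²=25, 6²=36, 7²≡8, 8²≡23, 9²≡40, 10²≡18, 11²≡39, 12²≡21, 13²≡5, 14²≡32, 15²≡20, 16²≡10, 17²≡2, 18²≡37, 19²≡33, 20²≡31 (mod 41).
So the quadratic residues mod 41 are {1, 2, 4, 5, 8, 9, 10, 16, 18, 20, 21, 23, 25, 31, 32, 33, 36, 37, 39, 40}.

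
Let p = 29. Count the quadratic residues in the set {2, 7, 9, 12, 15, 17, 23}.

3

(2/29) = -1 → non-residue.
(7/29) = +1 → QR.
(9/29) = +1 → QR.
(12/29) = -1 → non-residue.
(15/29) = -1 → non-residue.
(17/29) = -1 → non-residue.
(23/29) = +1 → QR.
Total quadratic residues among the 7: 3.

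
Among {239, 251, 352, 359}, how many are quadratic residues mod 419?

(239/419) = -1 → non-residue.
(251/419) = +1 → QR.
(352/419) = +1 → QR.
(359/419) = -1 → non-residue.
Total quadratic residues among the 4: 2.

2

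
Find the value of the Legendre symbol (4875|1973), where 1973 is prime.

1

First reduce: 4875 ≡ 929 (mod 1973).
Reciprocity: 929 ≡ 1 and 1973 ≡ 1 (mod 4), so (929/1973) = +(1973/929).
Reduce top mod 929: now compute (115/929).
Reciprocity: 115 ≡ 3 and 929 ≡ 1 (mod 4), so (115/929) = +(929/115).
Reduce top mod 115: now compute (9/115).
Reciprocity: 9 ≡ 1 and 115 ≡ 3 (mod 4), so (9/115) = +(115/9).
Reduce top mod 9: now compute (7/9).
Reciprocity: 7 ≡ 3 and 9 ≡ 1 (mod 4), so (7/9) = +(9/7).
Reduce top mod 7: now compute (2/7).
Pull out 2: since 7 ≡ 7 (mod 8), (2/7) = +1.
Reached (1/7) = 1. Collecting the sign flips along the way, the symbol is +1.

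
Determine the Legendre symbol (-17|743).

1

Euler's criterion: (-17/743) ≡ 726^371 (mod 743).
726^2 ≡ 289 (mod 743)
726^4 ≡ 305 (mod 743)
726^8 ≡ 150 (mod 743)
726^16 ≡ 210 (mod 743)
726^32 ≡ 263 (mod 743)
726^64 ≡ 70 (mod 743)
726^128 ≡ 442 (mod 743)
726^256 ≡ 698 (mod 743)
726^371 = 726^(256+64+32+16+2+1) ≡ 1 (mod 743).
Result is 1, so (-17/743) = 1.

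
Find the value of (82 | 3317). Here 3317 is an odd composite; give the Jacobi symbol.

-1

Pull out 2: since 3317 ≡ 5 (mod 8), (2/3317) = -1.
Reciprocity: 41 ≡ 1 and 3317 ≡ 1 (mod 4), so (41/3317) = +(3317/41).
Reduce top mod 41: now compute (37/41).
Reciprocity: 37 ≡ 1 and 41 ≡ 1 (mod 4), so (37/41) = +(41/37).
Reduce top mod 37: now compute (4/37).
Pull out 2^2: since 37 ≡ 5 (mod 8), (2/37) = -1, so (2/37)^2 = +1.
Reached (1/37) = 1. Collecting the sign flips along the way, the symbol is -1.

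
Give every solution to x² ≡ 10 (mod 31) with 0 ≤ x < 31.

14, 17

Since 31 ≡ 3 (mod 4), a square root of 10 is 10^((31+1)/4) = 10^8 mod 31.
Repeated squaring: 10^2≡7, 10^4≡18, 10^8≡14 (mod 31).
10^8 = 10^(8) ≡ 14 (mod 31).
Check: 14² = 196 ≡ 10 (mod 31). The two roots are 14 and 17.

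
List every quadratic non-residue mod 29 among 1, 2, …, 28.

Square k = 1,…,14 (k and 29−k give the same square):
1²=1, 2²=4, 3²=9, 4²=16, 5²=25, 6²≡7, 7²≡20, 8²≡6, 9²≡23, 10²≡13, 11²≡5, 12²≡28, 13²≡24, 14²≡22 (mod 29).
The residues are {1, 4, 5, 6, 7, 9, 13, 16, 20, 22, 23, 24, 25, 28}; the non-residues are the remaining 14 nonzero classes.

2,3,8,10,11,12,14,15,17,18,19,21,26,27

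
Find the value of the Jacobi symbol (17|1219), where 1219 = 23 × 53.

Reciprocity: 17 ≡ 1 and 1219 ≡ 3 (mod 4), so (17/1219) = +(1219/17).
Reduce top mod 17: now compute (12/17).
Pull out 2^2: since 17 ≡ 1 (mod 8), (2/17) = +1, so (2/17)^2 = +1.
Reciprocity: 3 ≡ 3 and 17 ≡ 1 (mod 4), so (3/17) = +(17/3).
Reduce top mod 3: now compute (2/3).
Pull out 2: since 3 ≡ 3 (mod 8), (2/3) = -1.
Reached (1/3) = 1. Collecting the sign flips along the way, the symbol is -1.

-1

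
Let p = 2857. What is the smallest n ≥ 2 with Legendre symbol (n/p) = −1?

(2/2857) = +1, so 2 is a residue.
(3/2857) = +1, so 3 is a residue.
(4/2857) = +1, so 4 is a residue.
(5/2857) = −1, so 5 is the smallest positive non-residue mod 2857.

5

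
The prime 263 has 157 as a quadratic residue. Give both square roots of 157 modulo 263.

Since 263 ≡ 3 (mod 4), a square root of 157 is 157^((263+1)/4) = 157^66 mod 263.
Repeated squaring: 157^2≡190, 157^4≡69, 157^8≡27, 157^16≡203, 157^32≡181, 157^64≡149 (mod 263).
157^66 = 157^(64+2) ≡ 169 (mod 263).
Check: 169² = 28561 ≡ 157 (mod 263). The two roots are 94 and 169.

94, 169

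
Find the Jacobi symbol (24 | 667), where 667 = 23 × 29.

1

Pull out 2^3: since 667 ≡ 3 (mod 8), (2/667) = -1, so (2/667)^3 = -1.
Reciprocity: 3 ≡ 3 and 667 ≡ 3 (mod 4), so (3/667) = −(667/3).
Reduce top mod 3: now compute (1/3).
Reached (1/3) = 1. Collecting the sign flips along the way, the symbol is +1.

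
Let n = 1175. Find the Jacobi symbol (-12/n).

First reduce: -12 ≡ 1163 (mod 1175).
Reciprocity: 1163 ≡ 3 and 1175 ≡ 3 (mod 4), so (1163/1175) = −(1175/1163).
Reduce top mod 1163: now compute (12/1163).
Pull out 2^2: since 1163 ≡ 3 (mod 8), (2/1163) = -1, so (2/1163)^2 = +1.
Reciprocity: 3 ≡ 3 and 1163 ≡ 3 (mod 4), so (3/1163) = −(1163/3).
Reduce top mod 3: now compute (2/3).
Pull out 2: since 3 ≡ 3 (mod 8), (2/3) = -1.
Reached (1/3) = 1. Collecting the sign flips along the way, the symbol is -1.

-1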